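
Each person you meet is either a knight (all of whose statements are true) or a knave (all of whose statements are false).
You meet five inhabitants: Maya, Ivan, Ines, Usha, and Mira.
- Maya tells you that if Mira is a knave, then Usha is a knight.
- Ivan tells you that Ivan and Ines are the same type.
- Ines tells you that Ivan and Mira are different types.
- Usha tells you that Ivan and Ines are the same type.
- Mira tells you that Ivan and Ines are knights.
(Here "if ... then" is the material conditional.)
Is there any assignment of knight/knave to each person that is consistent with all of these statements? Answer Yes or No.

No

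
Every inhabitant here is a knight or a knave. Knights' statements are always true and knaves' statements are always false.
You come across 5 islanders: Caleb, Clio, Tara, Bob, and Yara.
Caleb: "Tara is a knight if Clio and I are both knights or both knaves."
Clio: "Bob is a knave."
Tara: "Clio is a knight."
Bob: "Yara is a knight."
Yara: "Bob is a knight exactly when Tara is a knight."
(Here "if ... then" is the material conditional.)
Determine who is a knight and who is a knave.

As a knight, Caleb's statement "Tara is a knight if Clio and I are both knights or both knaves" should be True; it is.
As a knight, Clio's statement "Bob is a knave" should be True; it is.
Tara is a knight, so "Clio is a knight" must be True — and it is.
Bob is a knave; "Yara is a knight" is false, as required.
Yara is a knave, so "Bob is a knight exactly when Tara is a knight" must be false — and it is.

Caleb is a knight, Clio is a knight, Tara is a knight, Bob is a knave, and Yara is a knave.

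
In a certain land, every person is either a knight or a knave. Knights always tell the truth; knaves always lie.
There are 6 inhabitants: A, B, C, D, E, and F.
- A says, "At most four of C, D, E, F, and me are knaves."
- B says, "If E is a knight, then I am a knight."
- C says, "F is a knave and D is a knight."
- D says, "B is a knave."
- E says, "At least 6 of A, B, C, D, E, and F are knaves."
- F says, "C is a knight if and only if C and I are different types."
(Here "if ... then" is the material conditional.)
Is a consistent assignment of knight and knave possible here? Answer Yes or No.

Checking all 64 assignments, each has at least one speaker whose statement's truth value contradicts their type.

No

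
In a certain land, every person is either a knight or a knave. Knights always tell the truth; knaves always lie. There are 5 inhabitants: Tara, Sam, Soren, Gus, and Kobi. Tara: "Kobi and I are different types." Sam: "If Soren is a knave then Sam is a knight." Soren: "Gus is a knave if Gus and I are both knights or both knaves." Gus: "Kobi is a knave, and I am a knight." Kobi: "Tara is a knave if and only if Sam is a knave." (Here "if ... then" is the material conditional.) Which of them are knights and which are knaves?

Suppose Tara is a knight. Then Tara's statement "Kobi and I are different types" would have to be true. Checking the 16 ways to assign the others, none is consistent with every speaker.
(For instance, with Sam=knight, Soren=knight, Gus=knave, Kobi=knave, Kobi's claim "Tara is a knave if and only if Sam is a knave" comes out true where it would need to be false.)
So Tara must be a knave, making "Kobi and I are different types" false. Taking Tara=knave, Sam=knight, Soren=knight, Gus=knave, Kobi=knave, each remaining statement checks out:
  Sam (knight): "if Soren is a knave then Sam is a knight" — true. ✓
  Soren (knight): "Gus is a knave if Gus and I are both knights or both knaves" — true. ✓
  Gus (knave): "Kobi is a knave, and I am a knight" — false. ✓
  Kobi (knave): "Tara is a knave if and only if Sam is a knave" — false. ✓
This is the unique consistent assignment.

Tara is a knave, Sam is a knight, Soren is a knight, Gus is a knave, and Kobi is a knave.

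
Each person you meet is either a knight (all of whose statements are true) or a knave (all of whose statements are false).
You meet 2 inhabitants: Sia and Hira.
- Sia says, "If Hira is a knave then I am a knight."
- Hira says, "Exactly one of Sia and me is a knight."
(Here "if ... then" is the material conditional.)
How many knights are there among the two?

0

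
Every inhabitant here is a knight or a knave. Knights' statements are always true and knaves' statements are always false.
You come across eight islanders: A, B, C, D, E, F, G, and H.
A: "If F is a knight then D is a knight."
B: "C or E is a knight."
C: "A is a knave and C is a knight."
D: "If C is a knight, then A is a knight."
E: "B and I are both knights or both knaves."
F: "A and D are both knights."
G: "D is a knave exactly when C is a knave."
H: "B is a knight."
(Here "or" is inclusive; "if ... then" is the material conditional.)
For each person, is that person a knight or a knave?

As a knight, A's statement "if F is a knight then D is a knight" should be true; it is.
B (knight): "C or E is a knight" — true. ✓
C is a knave, so "A is a knave and C is a knight" must be False — and it is.
D is a knight, so "if C is a knight, then A is a knight" must be true — and it is.
E (knight): "B and I are both knights or both knaves" — true. ✓
F (knight): "A and D are both knights" — true. ✓
G is a knave, and the claim "D is a knave exactly when C is a knave" is indeed False.
H is a knight; "B is a knight" is true, as required.

Knights: A, B, D, E, F, and H. Knaves: C and G.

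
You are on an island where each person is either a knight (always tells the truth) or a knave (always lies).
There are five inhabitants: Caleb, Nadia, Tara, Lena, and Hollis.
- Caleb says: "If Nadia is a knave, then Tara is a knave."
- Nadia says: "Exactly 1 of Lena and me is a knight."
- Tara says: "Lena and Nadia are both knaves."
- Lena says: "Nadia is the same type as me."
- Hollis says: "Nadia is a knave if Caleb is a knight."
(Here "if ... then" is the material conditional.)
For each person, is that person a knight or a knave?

Caleb is a knight, Nadia is a knight, Tara is a knave, Lena is a knave, and Hollis is a knave.

Suppose Caleb is a knave. Then Caleb's statement "if Nadia is a knave, then Tara is a knave" would have to be false. Checking the 16 ways to assign the others, none is consistent with every speaker.
(For instance, with Nadia=knight, Tara=knave, Lena=knave, Hollis=knave, Caleb's claim "if Nadia is a knave, then Tara is a knave" comes out true where it would need to be false.)
So Caleb must be a knight, making "if Nadia is a knave, then Tara is a knave" true. Taking Caleb=knight, Nadia=knight, Tara=knave, Lena=knave, Hollis=knave, each remaining statement checks out:
  Nadia (knight): "exactly 1 of Lena and me is a knight" — true. ✓
  Tara (knave): "Lena and Nadia are both knaves" — false. ✓
  Lena (knave): "Nadia is the same type as me" — false. ✓
  Hollis (knave): "Nadia is a knave if Caleb is a knight" — false. ✓
This is the unique consistent assignment.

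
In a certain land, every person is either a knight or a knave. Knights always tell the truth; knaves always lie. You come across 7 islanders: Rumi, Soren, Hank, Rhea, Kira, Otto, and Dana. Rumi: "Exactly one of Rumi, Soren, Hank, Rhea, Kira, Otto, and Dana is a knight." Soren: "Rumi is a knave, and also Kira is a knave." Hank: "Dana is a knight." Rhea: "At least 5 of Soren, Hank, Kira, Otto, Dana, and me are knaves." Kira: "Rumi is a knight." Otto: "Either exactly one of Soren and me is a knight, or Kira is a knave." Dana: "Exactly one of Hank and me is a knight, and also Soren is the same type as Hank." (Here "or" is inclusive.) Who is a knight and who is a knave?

Since Rumi is a knave, "exactly one of Rumi, Soren, Hank, Rhea, Kira, Otto, and Dana is a knight" needs to be false, which holds.
Soren is a knight, so "Rumi is a knave, and also Kira is a knave" must be True — and it is.
Hank (knave): "Dana is a knight" — false. ✓
Rhea (knave): "at least 5 of Soren, Hank, Kira, Otto, Dana, and me are knaves" — false. ✓
Kira is a knave, and the claim "Rumi is a knight" is indeed false.
As a knight, Otto's statement "either exactly one of Soren and me is a knight, or Kira is a knave" should be True; it is.
Dana is a knave; "exactly one of Hank and me is a knight, and also Soren is the same type as Hank" is false, as required.

Knights: Soren and Otto. Knaves: Rumi, Hank, Rhea, Kira, and Dana.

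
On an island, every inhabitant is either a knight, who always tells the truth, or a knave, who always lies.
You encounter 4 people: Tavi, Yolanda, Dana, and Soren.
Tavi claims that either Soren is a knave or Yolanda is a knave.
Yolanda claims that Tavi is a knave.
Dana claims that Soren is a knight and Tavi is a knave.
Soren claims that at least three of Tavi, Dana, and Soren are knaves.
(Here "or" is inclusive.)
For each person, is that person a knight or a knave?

Tavi is a knight, Yolanda is a knave, Dana is a knave, and Soren is a knave.

Tavi is a knight, so "either Soren is a knave or Yolanda is a knave" must be True — and it is.
As a knave, Yolanda's statement "Tavi is a knave" should be False; it is.
Dana (knave): "Soren is a knight and Tavi is a knave" — False. ✓
Soren is a knave, and the claim "at least three of Tavi, Dana, and Soren are knaves" is indeed False.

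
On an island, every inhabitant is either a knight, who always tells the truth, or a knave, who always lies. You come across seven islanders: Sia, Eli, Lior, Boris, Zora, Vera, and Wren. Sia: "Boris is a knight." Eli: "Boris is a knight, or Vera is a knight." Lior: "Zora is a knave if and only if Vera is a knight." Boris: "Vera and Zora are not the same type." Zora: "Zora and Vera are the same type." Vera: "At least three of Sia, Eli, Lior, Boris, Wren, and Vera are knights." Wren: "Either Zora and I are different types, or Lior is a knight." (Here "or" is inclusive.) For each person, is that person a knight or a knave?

Sia is a knight, Eli is a knight, Lior is a knight, Boris is a knight, Zora is a knave, Vera is a knight, and Wren is a knight.

Since Sia is a knight, "Boris is a knight" needs to be True, which holds.
As a knight, Eli's statement "Boris is a knight, or Vera is a knight" should be True; it is.
Lior is a knight, so "Zora is a knave if and only if Vera is a knight" must be True — and it is.
Boris (knight): "Vera and Zora are not the same type" — True. ✓
Zora (knave): "Zora and Vera are the same type" — false. ✓
Vera is a knight, and the claim "at least three of Sia, Eli, Lior, Boris, Wren, and Vera are knights" is indeed True.
As a knight, Wren's statement "either Zora and I are different types, or Lior is a knight" should be True; it is.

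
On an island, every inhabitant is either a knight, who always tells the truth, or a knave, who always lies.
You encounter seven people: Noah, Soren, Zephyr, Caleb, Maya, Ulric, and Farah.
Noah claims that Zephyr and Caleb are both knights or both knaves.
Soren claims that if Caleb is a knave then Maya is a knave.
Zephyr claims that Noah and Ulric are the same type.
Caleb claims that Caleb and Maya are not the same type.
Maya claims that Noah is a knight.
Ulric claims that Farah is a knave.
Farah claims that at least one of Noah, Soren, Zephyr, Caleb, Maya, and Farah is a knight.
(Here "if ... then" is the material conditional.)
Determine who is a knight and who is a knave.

Noah is a knave, Soren is a knight, Zephyr is a knight, Caleb is a knave, Maya is a knave, Ulric is a knave, and Farah is a knight.

As a knave, Noah's statement "Zephyr and Caleb are both knights or both knaves" should be False; it is.
Soren is a knight, so "if Caleb is a knave then Maya is a knave" must be true — and it is.
Zephyr is a knight; "Noah and Ulric are the same type" is true, as required.
Caleb is a knave, so "Caleb and Maya are not the same type" must be False — and it is.
Maya is a knave, and the claim "Noah is a knight" is indeed False.
Ulric is a knave, so "Farah is a knave" must be False — and it is.
As a knight, Farah's statement "at least one of Noah, Soren, Zephyr, Caleb, Maya, and Farah is a knight" should be true; it is.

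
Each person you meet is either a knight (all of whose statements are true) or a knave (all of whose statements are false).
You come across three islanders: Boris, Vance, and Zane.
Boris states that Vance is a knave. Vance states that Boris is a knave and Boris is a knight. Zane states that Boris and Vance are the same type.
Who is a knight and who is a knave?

As a knight, Boris's statement "Vance is a knave" should be true; it is.
Vance is a knave, so "Boris is a knave and Boris is a knight" must be False — and it is.
Since Zane is a knave, "Boris and Vance are the same type" needs to be False, which holds.

Knights: Boris. Knaves: Vance and Zane.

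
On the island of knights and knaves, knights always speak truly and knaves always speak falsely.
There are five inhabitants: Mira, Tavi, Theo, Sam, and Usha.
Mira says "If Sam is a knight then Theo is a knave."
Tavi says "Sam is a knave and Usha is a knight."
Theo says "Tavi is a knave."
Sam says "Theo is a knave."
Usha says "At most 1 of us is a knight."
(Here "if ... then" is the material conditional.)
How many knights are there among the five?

2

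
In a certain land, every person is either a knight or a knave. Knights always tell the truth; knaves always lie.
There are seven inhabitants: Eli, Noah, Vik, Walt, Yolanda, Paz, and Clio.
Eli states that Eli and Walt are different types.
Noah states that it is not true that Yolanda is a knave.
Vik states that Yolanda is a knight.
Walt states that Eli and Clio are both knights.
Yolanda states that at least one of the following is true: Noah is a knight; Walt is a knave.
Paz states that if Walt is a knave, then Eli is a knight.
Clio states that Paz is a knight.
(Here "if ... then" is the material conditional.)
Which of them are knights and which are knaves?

Eli is a knave, Noah is a knight, Vik is a knight, Walt is a knave, Yolanda is a knight, Paz is a knave, and Clio is a knave.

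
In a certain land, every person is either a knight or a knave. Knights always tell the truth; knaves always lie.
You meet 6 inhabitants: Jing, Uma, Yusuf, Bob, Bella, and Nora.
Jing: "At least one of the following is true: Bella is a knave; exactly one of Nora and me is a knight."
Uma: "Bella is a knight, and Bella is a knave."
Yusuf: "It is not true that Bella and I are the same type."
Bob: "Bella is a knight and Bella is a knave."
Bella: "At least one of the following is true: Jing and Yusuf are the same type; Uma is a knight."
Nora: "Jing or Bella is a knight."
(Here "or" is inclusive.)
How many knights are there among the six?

2

The unique consistent assignment is Jing=knight, Uma=knave, Yusuf=knave, Bob=knave, Bella=knave, Nora=knight.
That has 2 knights.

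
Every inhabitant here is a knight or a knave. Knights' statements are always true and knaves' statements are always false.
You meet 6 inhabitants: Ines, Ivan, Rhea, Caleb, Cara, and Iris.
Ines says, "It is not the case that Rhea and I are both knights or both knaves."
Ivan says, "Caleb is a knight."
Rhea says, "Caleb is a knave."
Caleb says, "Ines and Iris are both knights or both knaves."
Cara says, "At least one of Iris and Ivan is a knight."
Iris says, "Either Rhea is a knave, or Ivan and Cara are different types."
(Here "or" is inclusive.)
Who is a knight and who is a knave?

Ines is a knight, Ivan is a knight, Rhea is a knave, Caleb is a knight, Cara is a knight, and Iris is a knight.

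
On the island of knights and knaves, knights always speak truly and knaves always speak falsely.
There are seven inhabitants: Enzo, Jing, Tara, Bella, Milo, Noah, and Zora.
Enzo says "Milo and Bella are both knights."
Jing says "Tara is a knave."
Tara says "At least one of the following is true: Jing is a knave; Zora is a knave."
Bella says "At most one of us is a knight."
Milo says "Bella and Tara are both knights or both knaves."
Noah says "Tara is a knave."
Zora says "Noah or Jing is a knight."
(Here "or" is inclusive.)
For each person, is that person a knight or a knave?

Knights: Jing, Milo, Noah, and Zora. Knaves: Enzo, Tara, and Bella.

Enzo is a knave, and the claim "Milo and Bella are both knights" is indeed false.
Jing is a knight, and the claim "Tara is a knave" is indeed True.
Tara is a knave, and the claim "at least one of the following is true: Jing is a knave; Zora is a knave" is indeed false.
Bella is a knave, so "at most one of us is a knight" must be false — and it is.
As a knight, Milo's statement "Bella and Tara are both knights or both knaves" should be True; it is.
Noah (knight): "Tara is a knave" — True. ✓
Zora is a knight, so "Noah or Jing is a knight" must be True — and it is.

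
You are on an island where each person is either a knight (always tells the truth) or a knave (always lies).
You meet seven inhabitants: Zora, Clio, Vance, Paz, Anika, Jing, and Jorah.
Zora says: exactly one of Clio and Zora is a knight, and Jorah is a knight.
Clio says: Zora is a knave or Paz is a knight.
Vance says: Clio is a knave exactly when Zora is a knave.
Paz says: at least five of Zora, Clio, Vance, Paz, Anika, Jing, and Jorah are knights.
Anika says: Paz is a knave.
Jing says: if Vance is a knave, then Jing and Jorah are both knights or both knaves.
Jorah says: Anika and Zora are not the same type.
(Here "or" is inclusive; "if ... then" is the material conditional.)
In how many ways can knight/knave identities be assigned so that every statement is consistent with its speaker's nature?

0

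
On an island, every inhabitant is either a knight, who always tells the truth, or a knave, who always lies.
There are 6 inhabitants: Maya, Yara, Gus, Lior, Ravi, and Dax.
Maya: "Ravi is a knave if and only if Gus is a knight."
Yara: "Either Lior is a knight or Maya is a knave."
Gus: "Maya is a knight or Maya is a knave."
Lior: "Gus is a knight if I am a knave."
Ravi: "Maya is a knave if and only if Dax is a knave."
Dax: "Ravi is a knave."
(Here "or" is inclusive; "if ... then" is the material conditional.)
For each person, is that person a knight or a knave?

As a knave, Maya's statement "Ravi is a knave if and only if Gus is a knight" should be False; it is.
Yara (knight): "either Lior is a knight or Maya is a knave" — True. ✓
Gus is a knight, so "Maya is a knight or Maya is a knave" must be True — and it is.
Lior (knight): "Gus is a knight if I am a knave" — True. ✓
Ravi is a knight; "Maya is a knave if and only if Dax is a knave" is True, as required.
Dax (knave): "Ravi is a knave" — False. ✓

Maya is a knave, Yara is a knight, Gus is a knight, Lior is a knight, Ravi is a knight, and Dax is a knave.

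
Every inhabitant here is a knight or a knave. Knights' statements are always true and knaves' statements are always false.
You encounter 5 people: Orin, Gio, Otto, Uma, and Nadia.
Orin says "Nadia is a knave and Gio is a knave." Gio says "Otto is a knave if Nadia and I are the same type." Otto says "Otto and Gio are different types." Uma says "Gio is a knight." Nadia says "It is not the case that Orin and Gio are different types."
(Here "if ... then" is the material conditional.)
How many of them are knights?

2

The unique consistent assignment is Orin=knight, Gio=knave, Otto=knight, Uma=knave, Nadia=knave.
That has 2 knights.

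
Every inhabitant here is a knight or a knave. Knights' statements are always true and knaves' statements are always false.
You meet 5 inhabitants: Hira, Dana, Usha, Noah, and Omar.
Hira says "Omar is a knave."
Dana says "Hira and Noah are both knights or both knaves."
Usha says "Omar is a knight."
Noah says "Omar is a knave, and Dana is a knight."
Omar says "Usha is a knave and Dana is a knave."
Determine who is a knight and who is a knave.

Since Hira is a knight, "Omar is a knave" needs to be true, which holds.
Dana is a knight, and the claim "Hira and Noah are both knights or both knaves" is indeed true.
Since Usha is a knave, "Omar is a knight" needs to be False, which holds.
Noah is a knight, and the claim "Omar is a knave, and Dana is a knight" is indeed true.
Omar is a knave; "Usha is a knave and Dana is a knave" is False, as required.

Hira is a knight, Dana is a knight, Usha is a knave, Noah is a knight, and Omar is a knave.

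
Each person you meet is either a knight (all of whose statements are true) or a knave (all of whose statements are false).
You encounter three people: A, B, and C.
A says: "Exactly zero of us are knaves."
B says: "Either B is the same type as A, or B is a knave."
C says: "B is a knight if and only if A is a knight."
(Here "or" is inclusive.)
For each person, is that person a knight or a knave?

A is a knight, B is a knight, and C is a knight.

Suppose A is a knave. Then A's statement "exactly zero of us are knaves" would have to be false. Checking the 4 ways to assign the others, none is consistent with every speaker.
(For instance, with B=knight, C=knight, B's claim "either B is the same type as A, or B is a knave" comes out false where it would need to be true.)
So A must be a knight, making "exactly zero of us are knaves" true. Taking A=knight, B=knight, C=knight, each remaining statement checks out:
  B (knight): "either B is the same type as A, or B is a knave" — true. ✓
  C (knight): "B is a knight if and only if A is a knight" — true. ✓
This is the unique consistent assignment.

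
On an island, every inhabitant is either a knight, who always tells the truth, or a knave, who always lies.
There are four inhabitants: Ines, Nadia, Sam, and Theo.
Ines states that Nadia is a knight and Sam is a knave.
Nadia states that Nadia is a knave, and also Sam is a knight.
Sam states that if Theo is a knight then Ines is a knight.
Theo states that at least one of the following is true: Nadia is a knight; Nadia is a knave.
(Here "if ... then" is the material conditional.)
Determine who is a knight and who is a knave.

Ines (knave): "Nadia is a knight and Sam is a knave" — false. ✓
Since Nadia is a knave, "Nadia is a knave, and also Sam is a knight" needs to be false, which holds.
As a knave, Sam's statement "if Theo is a knight then Ines is a knight" should be false; it is.
As a knight, Theo's statement "at least one of the following is true: Nadia is a knight; Nadia is a knave" should be True; it is.

Ines is a knave, Nadia is a knave, Sam is a knave, and Theo is a knight.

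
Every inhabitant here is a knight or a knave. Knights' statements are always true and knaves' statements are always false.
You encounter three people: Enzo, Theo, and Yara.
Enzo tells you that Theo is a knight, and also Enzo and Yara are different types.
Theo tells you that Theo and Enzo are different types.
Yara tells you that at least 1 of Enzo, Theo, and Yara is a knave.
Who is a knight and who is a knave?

Enzo is a knave, Theo is a knave, and Yara is a knight.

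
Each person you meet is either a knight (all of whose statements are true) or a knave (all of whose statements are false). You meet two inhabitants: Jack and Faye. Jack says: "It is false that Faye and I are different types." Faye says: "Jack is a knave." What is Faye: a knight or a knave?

Faye is a knight.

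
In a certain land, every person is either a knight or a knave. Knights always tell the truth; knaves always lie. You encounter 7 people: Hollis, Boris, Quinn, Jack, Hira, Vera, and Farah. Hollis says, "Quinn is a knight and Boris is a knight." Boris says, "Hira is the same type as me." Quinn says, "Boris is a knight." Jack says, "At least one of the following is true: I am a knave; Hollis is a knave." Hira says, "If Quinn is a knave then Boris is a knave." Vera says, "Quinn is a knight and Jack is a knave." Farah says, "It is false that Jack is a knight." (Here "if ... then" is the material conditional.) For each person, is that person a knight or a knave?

Hollis is a knave, and the claim "Quinn is a knight and Boris is a knight" is indeed False.
Boris is a knave, and the claim "Hira is the same type as me" is indeed False.
Quinn is a knave, so "Boris is a knight" must be False — and it is.
Jack is a knight, so "at least one of the following is true: I am a knave; Hollis is a knave" must be True — and it is.
Since Hira is a knight, "if Quinn is a knave then Boris is a knave" needs to be True, which holds.
Vera (knave): "Quinn is a knight and Jack is a knave" — False. ✓
Farah is a knave, so "it is false that Jack is a knight" must be False — and it is.

Knights: Jack and Hira. Knaves: Hollis, Boris, Quinn, Vera, and Farah.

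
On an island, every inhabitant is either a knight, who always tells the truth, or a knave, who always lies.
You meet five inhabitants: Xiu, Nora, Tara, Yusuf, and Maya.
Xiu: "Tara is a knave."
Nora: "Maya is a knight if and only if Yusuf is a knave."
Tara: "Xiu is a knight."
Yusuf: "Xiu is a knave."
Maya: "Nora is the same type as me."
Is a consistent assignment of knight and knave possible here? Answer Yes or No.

No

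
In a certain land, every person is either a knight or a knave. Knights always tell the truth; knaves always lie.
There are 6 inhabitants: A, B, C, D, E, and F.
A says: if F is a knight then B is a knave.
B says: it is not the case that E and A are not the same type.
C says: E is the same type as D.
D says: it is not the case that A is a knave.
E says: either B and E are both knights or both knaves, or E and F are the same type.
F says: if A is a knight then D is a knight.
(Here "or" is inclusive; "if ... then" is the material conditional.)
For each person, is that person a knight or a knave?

Knights: B, C, and F. Knaves: A, D, and E.

A is a knave, and the claim "if F is a knight then B is a knave" is indeed False.
B is a knight; "it is not the case that E and A are not the same type" is True, as required.
C is a knight; "E is the same type as D" is True, as required.
D (knave): "it is not the case that A is a knave" — False. ✓
Since E is a knave, "either B and E are both knights or both knaves, or E and F are the same type" needs to be False, which holds.
As a knight, F's statement "if A is a knight then D is a knight" should be True; it is.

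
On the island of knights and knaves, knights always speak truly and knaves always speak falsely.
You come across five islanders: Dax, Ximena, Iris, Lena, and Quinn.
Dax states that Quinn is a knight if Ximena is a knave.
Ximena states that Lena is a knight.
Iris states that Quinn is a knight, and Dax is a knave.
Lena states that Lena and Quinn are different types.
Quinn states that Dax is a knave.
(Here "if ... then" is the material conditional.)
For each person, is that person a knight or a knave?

Dax is a knight, Ximena is a knight, Iris is a knave, Lena is a knight, and Quinn is a knave.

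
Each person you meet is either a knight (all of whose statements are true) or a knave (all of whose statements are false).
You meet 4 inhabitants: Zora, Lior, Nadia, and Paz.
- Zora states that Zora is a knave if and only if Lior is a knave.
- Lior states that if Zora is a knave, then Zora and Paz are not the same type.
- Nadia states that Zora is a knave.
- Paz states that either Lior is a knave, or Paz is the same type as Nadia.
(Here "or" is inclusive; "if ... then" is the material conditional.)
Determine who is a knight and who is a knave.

Knights: Lior, Nadia, and Paz. Knaves: Zora.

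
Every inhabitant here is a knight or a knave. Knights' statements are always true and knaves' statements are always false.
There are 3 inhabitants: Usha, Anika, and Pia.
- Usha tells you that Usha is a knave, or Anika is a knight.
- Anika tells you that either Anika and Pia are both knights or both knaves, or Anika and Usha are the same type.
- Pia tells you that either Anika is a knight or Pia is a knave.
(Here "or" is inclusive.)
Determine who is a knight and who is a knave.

Knights: Usha, Anika, and Pia. Knaves: none.

Suppose Usha is a knave. Then Usha's statement "Usha is a knave, or Anika is a knight" would have to be false. Checking the 4 ways to assign the others, none is consistent with every speaker.
(For instance, with Anika=knight, Pia=knight, Usha's claim "Usha is a knave, or Anika is a knight" comes out true where it would need to be false.)
So Usha must be a knight, making "Usha is a knave, or Anika is a knight" true. Taking Usha=knight, Anika=knight, Pia=knight, each remaining statement checks out:
  Anika (knight): "either Anika and Pia are both knights or both knaves, or Anika and Usha are the same type" — true. ✓
  Pia (knight): "either Anika is a knight or Pia is a knave" — true. ✓
This is the unique consistent assignment.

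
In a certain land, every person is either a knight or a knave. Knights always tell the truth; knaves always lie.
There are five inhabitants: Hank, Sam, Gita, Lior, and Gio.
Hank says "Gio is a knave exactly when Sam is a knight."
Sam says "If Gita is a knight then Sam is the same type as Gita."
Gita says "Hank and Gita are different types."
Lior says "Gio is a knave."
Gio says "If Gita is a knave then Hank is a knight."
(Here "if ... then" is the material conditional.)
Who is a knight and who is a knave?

As a knave, Hank's statement "Gio is a knave exactly when Sam is a knight" should be false; it is.
Sam is a knight, so "if Gita is a knight then Sam is the same type as Gita" must be true — and it is.
Gita is a knight, and the claim "Hank and Gita are different types" is indeed true.
Since Lior is a knave, "Gio is a knave" needs to be false, which holds.
Gio (knight): "if Gita is a knave then Hank is a knight" — true. ✓

Knights: Sam, Gita, and Gio. Knaves: Hank and Lior.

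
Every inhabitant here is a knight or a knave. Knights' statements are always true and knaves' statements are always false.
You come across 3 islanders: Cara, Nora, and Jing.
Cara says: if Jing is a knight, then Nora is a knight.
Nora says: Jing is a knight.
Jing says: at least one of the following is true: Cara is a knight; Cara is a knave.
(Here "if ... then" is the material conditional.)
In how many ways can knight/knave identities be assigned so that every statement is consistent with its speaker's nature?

Consistent assignments:
  Cara=knight, Nora=knight, Jing=knight

1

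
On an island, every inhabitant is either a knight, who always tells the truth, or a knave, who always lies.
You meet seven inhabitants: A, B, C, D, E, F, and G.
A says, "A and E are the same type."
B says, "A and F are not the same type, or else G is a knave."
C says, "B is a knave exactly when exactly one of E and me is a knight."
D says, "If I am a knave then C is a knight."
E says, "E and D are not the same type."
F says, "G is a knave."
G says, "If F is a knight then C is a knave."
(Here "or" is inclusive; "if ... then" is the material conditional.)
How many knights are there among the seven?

The unique consistent assignment is A=knight, B=knight, C=knave, D=knave, E=knight, F=knave, G=knight.
That has 4 knights.

4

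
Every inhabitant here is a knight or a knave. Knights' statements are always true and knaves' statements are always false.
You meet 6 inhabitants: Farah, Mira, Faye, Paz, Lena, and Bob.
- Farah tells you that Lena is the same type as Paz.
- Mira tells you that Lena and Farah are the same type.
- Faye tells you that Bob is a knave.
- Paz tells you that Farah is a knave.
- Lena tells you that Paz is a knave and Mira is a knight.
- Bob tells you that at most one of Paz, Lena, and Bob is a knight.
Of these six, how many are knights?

2

The unique consistent assignment is Farah=knight, Mira=knave, Faye=knave, Paz=knave, Lena=knave, Bob=knight.
That has 2 knights.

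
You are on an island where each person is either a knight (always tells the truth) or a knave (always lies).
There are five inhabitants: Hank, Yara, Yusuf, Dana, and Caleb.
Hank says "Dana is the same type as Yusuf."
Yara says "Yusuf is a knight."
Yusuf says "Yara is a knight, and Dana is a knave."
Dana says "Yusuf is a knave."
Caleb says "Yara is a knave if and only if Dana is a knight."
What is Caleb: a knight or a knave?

Caleb is a knight.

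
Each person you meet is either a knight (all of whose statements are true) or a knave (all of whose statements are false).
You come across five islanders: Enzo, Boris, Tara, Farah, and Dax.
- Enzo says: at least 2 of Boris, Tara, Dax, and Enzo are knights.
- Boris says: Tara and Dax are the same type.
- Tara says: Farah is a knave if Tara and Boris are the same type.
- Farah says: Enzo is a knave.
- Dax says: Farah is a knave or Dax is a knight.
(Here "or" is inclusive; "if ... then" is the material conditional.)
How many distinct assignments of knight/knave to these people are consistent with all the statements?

3

Consistent assignments:
  Enzo=knight, Boris=knight, Tara=knight, Farah=knave, Dax=knight
  Enzo=knave, Boris=knave, Tara=knight, Farah=knight, Dax=knave
  Enzo=knave, Boris=knave, Tara=knave, Farah=knight, Dax=knight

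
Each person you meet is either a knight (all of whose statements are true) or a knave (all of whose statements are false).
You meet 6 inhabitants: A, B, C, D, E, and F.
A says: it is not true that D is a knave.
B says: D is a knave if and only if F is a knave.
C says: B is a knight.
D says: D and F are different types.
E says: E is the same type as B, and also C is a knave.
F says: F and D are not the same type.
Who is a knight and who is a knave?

Knights: B and C. Knaves: A, D, E, and F.

A is a knave, so "it is not true that D is a knave" must be false — and it is.
B (knight): "D is a knave if and only if F is a knave" — True. ✓
As a knight, C's statement "B is a knight" should be True; it is.
D is a knave, so "D and F are different types" must be false — and it is.
E is a knave, so "E is the same type as B, and also C is a knave" must be false — and it is.
F is a knave, and the claim "F and D are not the same type" is indeed false.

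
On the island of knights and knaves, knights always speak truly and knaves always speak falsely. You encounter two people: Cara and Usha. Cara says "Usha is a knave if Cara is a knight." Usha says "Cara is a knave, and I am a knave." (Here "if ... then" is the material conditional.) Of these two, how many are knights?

1

The unique consistent assignment is Cara=knight, Usha=knave.
That has 1 knight.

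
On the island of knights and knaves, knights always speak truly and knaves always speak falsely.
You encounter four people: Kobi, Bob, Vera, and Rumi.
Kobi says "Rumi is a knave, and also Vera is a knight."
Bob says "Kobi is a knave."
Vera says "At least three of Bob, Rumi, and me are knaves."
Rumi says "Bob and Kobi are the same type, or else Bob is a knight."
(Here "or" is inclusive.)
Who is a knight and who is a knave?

Kobi is a knave, and the claim "Rumi is a knave, and also Vera is a knight" is indeed false.
Bob (knight): "Kobi is a knave" — true. ✓
As a knave, Vera's statement "at least three of Bob, Rumi, and me are knaves" should be false; it is.
As a knight, Rumi's statement "Bob and Kobi are the same type, or else Bob is a knight" should be true; it is.

Knights: Bob and Rumi. Knaves: Kobi and Vera.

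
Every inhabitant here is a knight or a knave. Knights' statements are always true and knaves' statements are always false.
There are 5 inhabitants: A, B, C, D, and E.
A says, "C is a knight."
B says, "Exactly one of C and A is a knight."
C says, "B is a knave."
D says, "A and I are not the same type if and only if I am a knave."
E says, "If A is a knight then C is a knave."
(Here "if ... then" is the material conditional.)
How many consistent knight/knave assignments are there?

1

Consistent assignments:
  A=knight, B=knave, C=knight, D=knight, E=knave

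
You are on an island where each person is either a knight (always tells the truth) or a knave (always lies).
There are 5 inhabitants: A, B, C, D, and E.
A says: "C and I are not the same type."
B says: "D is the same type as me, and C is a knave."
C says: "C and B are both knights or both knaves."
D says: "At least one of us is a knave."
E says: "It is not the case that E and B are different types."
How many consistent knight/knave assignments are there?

Consistent assignments:
  A=knight, B=knight, C=knave, D=knight, E=knight
  A=knight, B=knight, C=knave, D=knight, E=knave
  A=knave, B=knight, C=knave, D=knight, E=knight
  A=knave, B=knight, C=knave, D=knight, E=knave

4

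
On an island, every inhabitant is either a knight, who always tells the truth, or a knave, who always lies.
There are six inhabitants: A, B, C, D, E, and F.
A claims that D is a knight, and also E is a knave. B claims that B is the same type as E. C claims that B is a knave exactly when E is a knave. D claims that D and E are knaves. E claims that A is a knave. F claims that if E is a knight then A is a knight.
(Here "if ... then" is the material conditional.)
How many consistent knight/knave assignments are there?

Consistent assignments:
  A=knave, B=knight, C=knight, D=knave, E=knight, F=knave
  A=knave, B=knave, C=knave, D=knave, E=knight, F=knave

2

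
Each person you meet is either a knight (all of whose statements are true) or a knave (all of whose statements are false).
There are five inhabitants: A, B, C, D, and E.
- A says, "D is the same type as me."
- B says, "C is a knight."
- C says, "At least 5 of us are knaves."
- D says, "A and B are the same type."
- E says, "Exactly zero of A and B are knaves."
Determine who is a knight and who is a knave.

A is a knave, B is a knave, C is a knave, D is a knight, and E is a knave.

Suppose A is a knight. Then A's statement "D is the same type as me" would have to be true. Checking the 16 ways to assign the others, none is consistent with every speaker.
(For instance, with B=knave, C=knave, D=knight, E=knave, D's claim "A and B are the same type" comes out false where it would need to be true.)
So A must be a knave, making "D is the same type as me" false. Taking A=knave, B=knave, C=knave, D=knight, E=knave, each remaining statement checks out:
  B (knave): "C is a knight" — false. ✓
  C (knave): "at least 5 of us are knaves" — false. ✓
  D (knight): "A and B are the same type" — true. ✓
  E (knave): "exactly zero of A and B are knaves" — false. ✓
This is the unique consistent assignment.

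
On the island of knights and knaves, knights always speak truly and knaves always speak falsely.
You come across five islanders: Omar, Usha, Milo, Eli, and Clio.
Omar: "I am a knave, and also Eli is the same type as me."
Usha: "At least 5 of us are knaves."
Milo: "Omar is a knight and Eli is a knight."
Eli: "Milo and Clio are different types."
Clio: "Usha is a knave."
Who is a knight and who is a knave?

Knights: Eli and Clio. Knaves: Omar, Usha, and Milo.

Omar is a knave; "I am a knave, and also Eli is the same type as me" is False, as required.
Usha is a knave, so "at least 5 of us are knaves" must be False — and it is.
Milo is a knave, and the claim "Omar is a knight and Eli is a knight" is indeed False.
Eli is a knight; "Milo and Clio are different types" is True, as required.
Since Clio is a knight, "Usha is a knave" needs to be True, which holds.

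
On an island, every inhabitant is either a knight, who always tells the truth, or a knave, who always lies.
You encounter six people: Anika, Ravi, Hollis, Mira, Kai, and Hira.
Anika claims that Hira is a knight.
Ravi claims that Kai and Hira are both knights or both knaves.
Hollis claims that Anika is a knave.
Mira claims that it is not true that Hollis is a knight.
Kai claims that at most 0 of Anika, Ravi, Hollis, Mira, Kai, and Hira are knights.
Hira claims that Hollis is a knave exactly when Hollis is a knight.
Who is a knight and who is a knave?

Anika is a knave, and the claim "Hira is a knight" is indeed False.
Ravi (knight): "Kai and Hira are both knights or both knaves" — True. ✓
As a knight, Hollis's statement "Anika is a knave" should be True; it is.
Mira (knave): "it is not true that Hollis is a knight" — False. ✓
Kai is a knave, so "at most 0 of Anika, Ravi, Hollis, Mira, Kai, and Hira are knights" must be False — and it is.
As a knave, Hira's statement "Hollis is a knave exactly when Hollis is a knight" should be False; it is.

Knights: Ravi and Hollis. Knaves: Anika, Mira, Kai, and Hira.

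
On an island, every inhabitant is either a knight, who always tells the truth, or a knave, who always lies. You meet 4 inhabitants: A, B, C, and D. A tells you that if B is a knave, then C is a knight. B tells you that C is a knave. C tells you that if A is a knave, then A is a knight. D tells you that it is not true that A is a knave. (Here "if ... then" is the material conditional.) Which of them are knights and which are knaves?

A (knight): "if B is a knave, then C is a knight" — true. ✓
B is a knave, so "C is a knave" must be false — and it is.
C (knight): "if A is a knave, then A is a knight" — true. ✓
Since D is a knight, "it is not true that A is a knave" needs to be true, which holds.

Knights: A, C, and D. Knaves: B.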